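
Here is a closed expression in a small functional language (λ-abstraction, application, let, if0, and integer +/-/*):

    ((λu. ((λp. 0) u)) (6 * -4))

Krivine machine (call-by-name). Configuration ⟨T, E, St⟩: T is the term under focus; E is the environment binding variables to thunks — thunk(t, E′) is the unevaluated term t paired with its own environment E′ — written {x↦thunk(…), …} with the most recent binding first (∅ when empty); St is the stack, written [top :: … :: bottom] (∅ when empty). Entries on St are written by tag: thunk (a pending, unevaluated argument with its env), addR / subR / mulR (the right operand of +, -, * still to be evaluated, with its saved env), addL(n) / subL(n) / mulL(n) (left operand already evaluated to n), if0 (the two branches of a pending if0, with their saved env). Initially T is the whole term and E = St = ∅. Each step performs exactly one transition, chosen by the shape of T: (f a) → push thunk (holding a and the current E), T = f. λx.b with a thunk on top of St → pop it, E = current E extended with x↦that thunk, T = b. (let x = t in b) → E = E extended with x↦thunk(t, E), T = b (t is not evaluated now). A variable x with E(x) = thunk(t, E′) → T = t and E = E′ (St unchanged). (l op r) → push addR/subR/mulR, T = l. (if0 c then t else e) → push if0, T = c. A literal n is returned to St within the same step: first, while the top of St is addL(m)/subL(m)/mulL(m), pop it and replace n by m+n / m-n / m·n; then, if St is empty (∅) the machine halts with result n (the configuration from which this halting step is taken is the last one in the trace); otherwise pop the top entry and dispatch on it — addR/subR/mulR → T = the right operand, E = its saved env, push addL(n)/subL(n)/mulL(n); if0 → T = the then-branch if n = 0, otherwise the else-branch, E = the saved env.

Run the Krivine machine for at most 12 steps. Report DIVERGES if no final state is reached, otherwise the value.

0. ⟨T=((λu. ((λp. 0) u)) (6 * -4)); E=∅; St=∅⟩
1. ⟨T=(λu. ((λp. 0) u)); E=∅; St=[thunk]⟩
2. ⟨T=((λp. 0) u); E={u↦thunk((6 * -4), ∅)}; St=∅⟩
3. ⟨T=(λp. 0); E={u↦thunk((6 * -4), ∅)}; St=[thunk]⟩
4. ⟨T=0; E={p↦thunk(u, {u↦thunk((6 * -4), ∅)}), u↦thunk((6 * -4), ∅)}; St=∅⟩
→ final value 0

Answer: 0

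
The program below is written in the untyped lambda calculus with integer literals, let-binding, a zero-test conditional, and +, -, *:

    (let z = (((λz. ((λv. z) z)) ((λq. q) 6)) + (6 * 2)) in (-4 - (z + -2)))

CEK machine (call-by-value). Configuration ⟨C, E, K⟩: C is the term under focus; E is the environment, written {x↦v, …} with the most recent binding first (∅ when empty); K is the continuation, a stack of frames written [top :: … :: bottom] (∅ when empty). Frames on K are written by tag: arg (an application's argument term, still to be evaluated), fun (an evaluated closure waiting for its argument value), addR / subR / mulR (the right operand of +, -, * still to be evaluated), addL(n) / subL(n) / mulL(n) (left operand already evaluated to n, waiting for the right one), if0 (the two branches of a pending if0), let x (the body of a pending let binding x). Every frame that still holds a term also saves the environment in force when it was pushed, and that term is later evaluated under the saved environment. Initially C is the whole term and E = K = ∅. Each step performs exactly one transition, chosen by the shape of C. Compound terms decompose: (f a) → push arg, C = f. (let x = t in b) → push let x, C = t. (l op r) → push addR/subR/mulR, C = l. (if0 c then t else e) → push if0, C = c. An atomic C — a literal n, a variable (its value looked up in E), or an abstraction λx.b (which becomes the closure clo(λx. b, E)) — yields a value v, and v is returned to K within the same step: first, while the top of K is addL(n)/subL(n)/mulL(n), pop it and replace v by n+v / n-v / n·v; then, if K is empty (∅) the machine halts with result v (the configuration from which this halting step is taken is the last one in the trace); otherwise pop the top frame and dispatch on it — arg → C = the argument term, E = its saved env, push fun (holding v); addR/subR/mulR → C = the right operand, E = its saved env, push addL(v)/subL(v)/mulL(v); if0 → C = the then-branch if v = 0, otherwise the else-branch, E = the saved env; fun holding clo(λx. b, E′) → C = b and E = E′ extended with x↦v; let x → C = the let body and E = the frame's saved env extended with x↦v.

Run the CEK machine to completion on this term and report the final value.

Answer: -20

Execution trace:
[0] ⟨C=(let z = (((λz. ((λv. z) z)) ((λq. q) 6)) + (6 * 2)) in (-4 - (z + -2))); E=∅; K=∅⟩
[1] ⟨C=(((λz. ((λv. z) z)) ((λq. q) 6)) + (6 * 2)); E=∅; K=[let z]⟩
[2] ⟨C=((λz. ((λv. z) z)) ((λq. q) 6)); E=∅; K=[addR :: let z]⟩
[3] ⟨C=(λz. ((λv. z) z)); E=∅; K=[arg :: addR :: let z]⟩
[4] ⟨C=((λq. q) 6); E=∅; K=[fun :: addR :: let z]⟩
[5] ⟨C=(λq. q); E=∅; K=[arg :: fun :: addR :: let z]⟩
[6] ⟨C=6; E=∅; K=[fun :: fun :: addR :: let z]⟩
[7] ⟨C=q; E={q↦6}; K=[fun :: addR :: let z]⟩
[8] ⟨C=((λv. z) z); E={z↦6}; K=[addR :: let z]⟩
[9] ⟨C=(λv. z); E={z↦6}; K=[arg :: addR :: let z]⟩
[10] ⟨C=z; E={z↦6}; K=[fun :: addR :: let z]⟩
[11] ⟨C=z; E={v↦6, z↦6}; K=[addR :: let z]⟩
[12] ⟨C=(6 * 2); E=∅; K=[addL(6) :: let z]⟩
[13] ⟨C=6; E=∅; K=[mulR :: addL(6) :: let z]⟩
[14] ⟨C=2; E=∅; K=[mulL(6) :: addL(6) :: let z]⟩
[15] ⟨C=(-4 - (z + -2)); E={z↦18}; K=∅⟩
[16] ⟨C=-4; E={z↦18}; K=[subR]⟩
[17] ⟨C=(z + -2); E={z↦18}; K=[subL(-4)]⟩
[18] ⟨C=z; E={z↦18}; K=[addR :: subL(-4)]⟩
[19] ⟨C=-2; E={z↦18}; K=[addL(18) :: subL(-4)]⟩
→ final value -20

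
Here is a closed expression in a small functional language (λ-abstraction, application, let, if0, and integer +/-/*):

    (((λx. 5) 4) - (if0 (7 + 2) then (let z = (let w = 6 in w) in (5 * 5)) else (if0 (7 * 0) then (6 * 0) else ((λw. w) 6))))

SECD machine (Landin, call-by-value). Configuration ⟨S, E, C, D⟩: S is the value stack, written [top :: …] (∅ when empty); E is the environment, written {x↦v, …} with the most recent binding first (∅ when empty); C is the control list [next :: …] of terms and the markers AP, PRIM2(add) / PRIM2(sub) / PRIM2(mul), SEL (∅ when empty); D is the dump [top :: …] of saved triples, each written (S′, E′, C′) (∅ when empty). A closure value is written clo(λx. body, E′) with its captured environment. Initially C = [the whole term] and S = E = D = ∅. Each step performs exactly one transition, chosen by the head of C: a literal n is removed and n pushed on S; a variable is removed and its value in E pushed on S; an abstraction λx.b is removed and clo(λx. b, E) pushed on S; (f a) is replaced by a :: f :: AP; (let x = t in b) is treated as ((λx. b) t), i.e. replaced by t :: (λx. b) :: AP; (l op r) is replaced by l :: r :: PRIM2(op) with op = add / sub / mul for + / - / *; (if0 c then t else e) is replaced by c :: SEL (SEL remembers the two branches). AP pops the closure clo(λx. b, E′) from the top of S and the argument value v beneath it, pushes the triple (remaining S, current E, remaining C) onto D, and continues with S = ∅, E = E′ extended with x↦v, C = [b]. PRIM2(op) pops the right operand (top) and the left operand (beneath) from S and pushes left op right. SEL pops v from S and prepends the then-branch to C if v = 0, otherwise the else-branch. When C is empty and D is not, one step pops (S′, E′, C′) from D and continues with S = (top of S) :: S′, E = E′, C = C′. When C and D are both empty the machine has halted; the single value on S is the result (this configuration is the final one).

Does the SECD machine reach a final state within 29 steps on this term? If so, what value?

Answer: 5

Machine steps:
step 0: [S=∅ | E=∅ | C=[(((λx. 5) 4) - (if0 (7 + 2) then (let z = (let w = 6 in w) in (5 * 5)) else (if0 (7 * 0) then (6 * 0) else ((λw. w) 6))))] | D=∅]
step 1: [S=∅ | E=∅ | C=[((λx. 5) 4) :: (if0 (7 + 2) then (let z = (let w = 6 in w) in (5 * 5)) else (if0 (7 * 0) then (6 * 0) else ((λw. w) 6))) :: PRIM2(sub)] | D=∅]
step 2: [S=∅ | E=∅ | C=[4 :: (λx. 5) :: AP :: (if0 (7 + 2) then (let z = (let w = 6 in w) in (5 * 5)) else (if0 (7 * 0) then (6 * 0) else ((λw. w) 6))) :: PRIM2(sub)] | D=∅]
step 3: [S=[4] | E=∅ | C=[(λx. 5) :: AP :: (if0 (7 + 2) then (let z = (let w = 6 in w) in (5 * 5)) else (if0 (7 * 0) then (6 * 0) else ((λw. w) 6))) :: PRIM2(sub)] | D=∅]
step 4: [S=[clo(λx. 5, ∅) :: 4] | E=∅ | C=[AP :: (if0 (7 + 2) then (let z = (let w = 6 in w) in (5 * 5)) else (if0 (7 * 0) then (6 * 0) else ((λw. w) 6))) :: PRIM2(sub)] | D=∅]
step 5: [S=∅ | E={x↦4} | C=[5] | D=[(∅, ∅, [(if0 (7 + 2) then (let z = (let w = 6 in w) in (5 * 5)) else (if0 (7 * 0) then (6 * 0) else ((λw. w) 6))) :: PRIM2(sub)])]]
step 6: [S=[5] | E={x↦4} | C=∅ | D=[(∅, ∅, [(if0 (7 + 2) then (let z = (let w = 6 in w) in (5 * 5)) else (if0 (7 * 0) then (6 * 0) else ((λw. w) 6))) :: PRIM2(sub)])]]
step 7: [S=[5] | E=∅ | C=[(if0 (7 + 2) then (let z = (let w = 6 in w) in (5 * 5)) else (if0 (7 * 0) then (6 * 0) else ((λw. w) 6))) :: PRIM2(sub)] | D=∅]
step 8: [S=[5] | E=∅ | C=[(7 + 2) :: SEL :: PRIM2(sub)] | D=∅]
step 9: [S=[5] | E=∅ | C=[7 :: 2 :: PRIM2(add) :: SEL :: PRIM2(sub)] | D=∅]
step 10: [S=[7 :: 5] | E=∅ | C=[2 :: PRIM2(add) :: SEL :: PRIM2(sub)] | D=∅]
step 11: [S=[2 :: 7 :: 5] | E=∅ | C=[PRIM2(add) :: SEL :: PRIM2(sub)] | D=∅]
step 12: [S=[9 :: 5] | E=∅ | C=[SEL :: PRIM2(sub)] | D=∅]
step 13: [S=[5] | E=∅ | C=[(if0 (7 * 0) then (6 * 0) else ((λw. w) 6)) :: PRIM2(sub)] | D=∅]
step 14: [S=[5] | E=∅ | C=[(7 * 0) :: SEL :: PRIM2(sub)] | D=∅]
step 15: [S=[5] | E=∅ | C=[7 :: 0 :: PRIM2(mul) :: SEL :: PRIM2(sub)] | D=∅]
step 16: [S=[7 :: 5] | E=∅ | C=[0 :: PRIM2(mul) :: SEL :: PRIM2(sub)] | D=∅]
step 17: [S=[0 :: 7 :: 5] | E=∅ | C=[PRIM2(mul) :: SEL :: PRIM2(sub)] | D=∅]
step 18: [S=[0 :: 5] | E=∅ | C=[SEL :: PRIM2(sub)] | D=∅]
step 19: [S=[5] | E=∅ | C=[(6 * 0) :: PRIM2(sub)] | D=∅]
step 20: [S=[5] | E=∅ | C=[6 :: 0 :: PRIM2(mul) :: PRIM2(sub)] | D=∅]
step 21: [S=[6 :: 5] | E=∅ | C=[0 :: PRIM2(mul) :: PRIM2(sub)] | D=∅]
step 22: [S=[0 :: 6 :: 5] | E=∅ | C=[PRIM2(mul) :: PRIM2(sub)] | D=∅]
step 23: [S=[0 :: 5] | E=∅ | C=[PRIM2(sub)] | D=∅]
step 24: [S=[5] | E=∅ | C=∅ | D=∅]
→ final value 5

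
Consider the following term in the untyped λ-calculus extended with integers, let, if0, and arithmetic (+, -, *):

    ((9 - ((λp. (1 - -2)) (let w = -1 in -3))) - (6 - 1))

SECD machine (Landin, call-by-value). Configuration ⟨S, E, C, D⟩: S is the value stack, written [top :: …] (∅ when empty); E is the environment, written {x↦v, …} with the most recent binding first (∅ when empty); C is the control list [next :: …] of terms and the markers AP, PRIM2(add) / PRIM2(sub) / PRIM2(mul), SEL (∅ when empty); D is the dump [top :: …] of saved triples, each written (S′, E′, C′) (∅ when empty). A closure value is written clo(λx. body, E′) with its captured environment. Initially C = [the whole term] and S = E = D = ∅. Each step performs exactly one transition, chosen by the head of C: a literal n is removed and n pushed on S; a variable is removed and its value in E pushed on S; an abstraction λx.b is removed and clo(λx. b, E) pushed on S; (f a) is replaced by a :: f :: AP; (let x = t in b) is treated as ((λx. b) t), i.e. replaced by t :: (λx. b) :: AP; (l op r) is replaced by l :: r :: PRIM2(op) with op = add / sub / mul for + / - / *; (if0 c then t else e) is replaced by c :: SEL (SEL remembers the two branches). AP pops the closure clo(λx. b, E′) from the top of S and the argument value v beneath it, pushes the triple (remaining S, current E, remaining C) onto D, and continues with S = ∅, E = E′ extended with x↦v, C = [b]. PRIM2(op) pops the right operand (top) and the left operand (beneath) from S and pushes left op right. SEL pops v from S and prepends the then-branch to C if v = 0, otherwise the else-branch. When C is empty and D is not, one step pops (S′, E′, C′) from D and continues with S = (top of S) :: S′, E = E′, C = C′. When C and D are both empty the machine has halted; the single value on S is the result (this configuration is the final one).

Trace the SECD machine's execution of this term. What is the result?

Answer: 1

Machine steps:
[0] ⟨S=∅; E=∅; C=[((9 - ((λp. (1 - -2)) (let w = -1 in -3))) - (6 - 1))]; D=∅⟩
[1] ⟨S=∅; E=∅; C=[(9 - ((λp. (1 - -2)) (let w = -1 in -3))) :: (6 - 1) :: PRIM2(sub)]; D=∅⟩
[2] ⟨S=∅; E=∅; C=[9 :: ((λp. (1 - -2)) (let w = -1 in -3)) :: PRIM2(sub) :: (6 - 1) :: PRIM2(sub)]; D=∅⟩
[3] ⟨S=[9]; E=∅; C=[((λp. (1 - -2)) (let w = -1 in -3)) :: PRIM2(sub) :: (6 - 1) :: PRIM2(sub)]; D=∅⟩
[4] ⟨S=[9]; E=∅; C=[(let w = -1 in -3) :: (λp. (1 - -2)) :: AP :: PRIM2(sub) :: (6 - 1) :: PRIM2(sub)]; D=∅⟩
[5] ⟨S=[9]; E=∅; C=[-1 :: (λw. -3) :: AP :: (λp. (1 - -2)) :: AP :: PRIM2(sub) :: (6 - 1) :: PRIM2(sub)]; D=∅⟩
[6] ⟨S=[-1 :: 9]; E=∅; C=[(λw. -3) :: AP :: (λp. (1 - -2)) :: AP :: PRIM2(sub) :: (6 - 1) :: PRIM2(sub)]; D=∅⟩
[7] ⟨S=[clo(λw. -3, ∅) :: -1 :: 9]; E=∅; C=[AP :: (λp. (1 - -2)) :: AP :: PRIM2(sub) :: (6 - 1) :: PRIM2(sub)]; D=∅⟩
[8] ⟨S=∅; E={w↦-1}; C=[-3]; D=[([9], ∅, [(λp. (1 - -2)) :: AP :: PRIM2(sub) :: (6 - 1) :: PRIM2(sub)])]⟩
[9] ⟨S=[-3]; E={w↦-1}; C=∅; D=[([9], ∅, [(λp. (1 - -2)) :: AP :: PRIM2(sub) :: (6 - 1) :: PRIM2(sub)])]⟩
[10] ⟨S=[-3 :: 9]; E=∅; C=[(λp. (1 - -2)) :: AP :: PRIM2(sub) :: (6 - 1) :: PRIM2(sub)]; D=∅⟩
[11] ⟨S=[clo(λp. (1 - -2), ∅) :: -3 :: 9]; E=∅; C=[AP :: PRIM2(sub) :: (6 - 1) :: PRIM2(sub)]; D=∅⟩
[12] ⟨S=∅; E={p↦-3}; C=[(1 - -2)]; D=[([9], ∅, [PRIM2(sub) :: (6 - 1) :: PRIM2(sub)])]⟩
[13] ⟨S=∅; E={p↦-3}; C=[1 :: -2 :: PRIM2(sub)]; D=[([9], ∅, [PRIM2(sub) :: (6 - 1) :: PRIM2(sub)])]⟩
[14] ⟨S=[1]; E={p↦-3}; C=[-2 :: PRIM2(sub)]; D=[([9], ∅, [PRIM2(sub) :: (6 - 1) :: PRIM2(sub)])]⟩
[15] ⟨S=[-2 :: 1]; E={p↦-3}; C=[PRIM2(sub)]; D=[([9], ∅, [PRIM2(sub) :: (6 - 1) :: PRIM2(sub)])]⟩
[16] ⟨S=[3]; E={p↦-3}; C=∅; D=[([9], ∅, [PRIM2(sub) :: (6 - 1) :: PRIM2(sub)])]⟩
[17] ⟨S=[3 :: 9]; E=∅; C=[PRIM2(sub) :: (6 - 1) :: PRIM2(sub)]; D=∅⟩
[18] ⟨S=[6]; E=∅; C=[(6 - 1) :: PRIM2(sub)]; D=∅⟩
[19] ⟨S=[6]; E=∅; C=[6 :: 1 :: PRIM2(sub) :: PRIM2(sub)]; D=∅⟩
[20] ⟨S=[6 :: 6]; E=∅; C=[1 :: PRIM2(sub) :: PRIM2(sub)]; D=∅⟩
[21] ⟨S=[1 :: 6 :: 6]; E=∅; C=[PRIM2(sub) :: PRIM2(sub)]; D=∅⟩
[22] ⟨S=[5 :: 6]; E=∅; C=[PRIM2(sub)]; D=∅⟩
[23] ⟨S=[1]; E=∅; C=∅; D=∅⟩
→ final value 1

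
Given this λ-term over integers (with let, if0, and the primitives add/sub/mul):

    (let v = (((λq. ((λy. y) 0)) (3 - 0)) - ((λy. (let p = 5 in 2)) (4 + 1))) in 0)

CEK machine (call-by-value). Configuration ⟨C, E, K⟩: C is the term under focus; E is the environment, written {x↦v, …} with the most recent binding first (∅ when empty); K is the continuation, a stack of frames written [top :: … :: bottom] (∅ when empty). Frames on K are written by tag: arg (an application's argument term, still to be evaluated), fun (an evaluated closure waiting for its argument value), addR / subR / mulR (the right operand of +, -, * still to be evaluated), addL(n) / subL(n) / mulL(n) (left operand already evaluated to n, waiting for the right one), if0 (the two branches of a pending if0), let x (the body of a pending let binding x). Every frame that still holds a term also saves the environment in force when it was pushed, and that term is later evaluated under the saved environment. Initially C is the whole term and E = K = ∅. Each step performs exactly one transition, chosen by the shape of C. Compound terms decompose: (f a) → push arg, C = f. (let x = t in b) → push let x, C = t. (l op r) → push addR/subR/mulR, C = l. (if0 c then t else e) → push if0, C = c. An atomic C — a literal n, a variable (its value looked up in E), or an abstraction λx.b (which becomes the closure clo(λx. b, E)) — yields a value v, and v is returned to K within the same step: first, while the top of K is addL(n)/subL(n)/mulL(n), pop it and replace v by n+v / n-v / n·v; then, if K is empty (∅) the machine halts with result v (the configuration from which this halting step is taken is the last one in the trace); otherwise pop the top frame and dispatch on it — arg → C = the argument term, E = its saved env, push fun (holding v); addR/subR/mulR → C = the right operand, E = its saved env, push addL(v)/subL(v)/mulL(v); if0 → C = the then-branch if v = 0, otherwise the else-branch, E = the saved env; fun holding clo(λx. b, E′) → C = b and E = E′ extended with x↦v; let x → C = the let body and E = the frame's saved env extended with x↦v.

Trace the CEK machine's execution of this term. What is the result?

t=0: ⟨C=(let v = (((λq. ((λy. y) 0)) (3 - 0)) - ((λy. (let p = 5 in 2)) (4 + 1))) in 0); E=∅; K=∅⟩
t=1: ⟨C=(((λq. ((λy. y) 0)) (3 - 0)) - ((λy. (let p = 5 in 2)) (4 + 1))); E=∅; K=[let v]⟩
t=2: ⟨C=((λq. ((λy. y) 0)) (3 - 0)); E=∅; K=[subR :: let v]⟩
t=3: ⟨C=(λq. ((λy. y) 0)); E=∅; K=[arg :: subR :: let v]⟩
t=4: ⟨C=(3 - 0); E=∅; K=[fun :: subR :: let v]⟩
t=5: ⟨C=3; E=∅; K=[subR :: fun :: subR :: let v]⟩
t=6: ⟨C=0; E=∅; K=[subL(3) :: fun :: subR :: let v]⟩
t=7: ⟨C=((λy. y) 0); E={q↦3}; K=[subR :: let v]⟩
t=8: ⟨C=(λy. y); E={q↦3}; K=[arg :: subR :: let v]⟩
t=9: ⟨C=0; E={q↦3}; K=[fun :: subR :: let v]⟩
t=10: ⟨C=y; E={y↦0, q↦3}; K=[subR :: let v]⟩
t=11: ⟨C=((λy. (let p = 5 in 2)) (4 + 1)); E=∅; K=[subL(0) :: let v]⟩
t=12: ⟨C=(λy. (let p = 5 in 2)); E=∅; K=[arg :: subL(0) :: let v]⟩
t=13: ⟨C=(4 + 1); E=∅; K=[fun :: subL(0) :: let v]⟩
t=14: ⟨C=4; E=∅; K=[addR :: fun :: subL(0) :: let v]⟩
t=15: ⟨C=1; E=∅; K=[addL(4) :: fun :: subL(0) :: let v]⟩
t=16: ⟨C=(let p = 5 in 2); E={y↦5}; K=[subL(0) :: let v]⟩
t=17: ⟨C=5; E={y↦5}; K=[let p :: subL(0) :: let v]⟩
t=18: ⟨C=2; E={p↦5, y↦5}; K=[subL(0) :: let v]⟩
t=19: ⟨C=0; E={v↦-2}; K=∅⟩
→ final value 0

Answer: 0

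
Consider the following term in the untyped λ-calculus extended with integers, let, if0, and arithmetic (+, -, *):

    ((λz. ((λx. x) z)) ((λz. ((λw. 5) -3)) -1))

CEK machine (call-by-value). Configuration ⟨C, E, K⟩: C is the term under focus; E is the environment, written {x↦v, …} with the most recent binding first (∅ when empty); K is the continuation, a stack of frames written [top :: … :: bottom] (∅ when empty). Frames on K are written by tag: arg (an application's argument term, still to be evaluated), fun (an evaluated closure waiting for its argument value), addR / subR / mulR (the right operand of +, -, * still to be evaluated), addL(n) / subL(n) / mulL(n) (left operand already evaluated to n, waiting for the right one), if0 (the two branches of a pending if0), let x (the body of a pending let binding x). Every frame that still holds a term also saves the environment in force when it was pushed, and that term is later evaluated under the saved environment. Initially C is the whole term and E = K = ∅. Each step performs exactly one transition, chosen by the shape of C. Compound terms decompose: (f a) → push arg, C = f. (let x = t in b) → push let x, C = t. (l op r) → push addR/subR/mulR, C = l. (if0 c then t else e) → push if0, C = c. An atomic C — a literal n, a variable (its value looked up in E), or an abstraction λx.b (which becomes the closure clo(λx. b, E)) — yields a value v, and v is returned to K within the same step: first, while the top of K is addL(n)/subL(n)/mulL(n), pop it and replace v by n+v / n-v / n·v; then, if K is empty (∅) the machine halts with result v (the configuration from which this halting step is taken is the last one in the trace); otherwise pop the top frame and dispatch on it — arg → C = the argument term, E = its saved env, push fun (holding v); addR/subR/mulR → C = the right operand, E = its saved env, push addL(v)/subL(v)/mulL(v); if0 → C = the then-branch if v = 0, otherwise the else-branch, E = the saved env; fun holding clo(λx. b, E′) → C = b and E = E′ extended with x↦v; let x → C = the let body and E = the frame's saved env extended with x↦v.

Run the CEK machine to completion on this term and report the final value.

[0] ⟨C=((λz. ((λx. x) z)) ((λz. ((λw. 5) -3)) -1)); E=∅; K=∅⟩
[1] ⟨C=(λz. ((λx. x) z)); E=∅; K=[arg]⟩
[2] ⟨C=((λz. ((λw. 5) -3)) -1); E=∅; K=[fun]⟩
[3] ⟨C=(λz. ((λw. 5) -3)); E=∅; K=[arg :: fun]⟩
[4] ⟨C=-1; E=∅; K=[fun :: fun]⟩
[5] ⟨C=((λw. 5) -3); E={z↦-1}; K=[fun]⟩
[6] ⟨C=(λw. 5); E={z↦-1}; K=[arg :: fun]⟩
[7] ⟨C=-3; E={z↦-1}; K=[fun :: fun]⟩
[8] ⟨C=5; E={w↦-3, z↦-1}; K=[fun]⟩
[9] ⟨C=((λx. x) z); E={z↦5}; K=∅⟩
[10] ⟨C=(λx. x); E={z↦5}; K=[arg]⟩
[11] ⟨C=z; E={z↦5}; K=[fun]⟩
[12] ⟨C=x; E={x↦5, z↦5}; K=∅⟩
→ final value 5

Answer: 5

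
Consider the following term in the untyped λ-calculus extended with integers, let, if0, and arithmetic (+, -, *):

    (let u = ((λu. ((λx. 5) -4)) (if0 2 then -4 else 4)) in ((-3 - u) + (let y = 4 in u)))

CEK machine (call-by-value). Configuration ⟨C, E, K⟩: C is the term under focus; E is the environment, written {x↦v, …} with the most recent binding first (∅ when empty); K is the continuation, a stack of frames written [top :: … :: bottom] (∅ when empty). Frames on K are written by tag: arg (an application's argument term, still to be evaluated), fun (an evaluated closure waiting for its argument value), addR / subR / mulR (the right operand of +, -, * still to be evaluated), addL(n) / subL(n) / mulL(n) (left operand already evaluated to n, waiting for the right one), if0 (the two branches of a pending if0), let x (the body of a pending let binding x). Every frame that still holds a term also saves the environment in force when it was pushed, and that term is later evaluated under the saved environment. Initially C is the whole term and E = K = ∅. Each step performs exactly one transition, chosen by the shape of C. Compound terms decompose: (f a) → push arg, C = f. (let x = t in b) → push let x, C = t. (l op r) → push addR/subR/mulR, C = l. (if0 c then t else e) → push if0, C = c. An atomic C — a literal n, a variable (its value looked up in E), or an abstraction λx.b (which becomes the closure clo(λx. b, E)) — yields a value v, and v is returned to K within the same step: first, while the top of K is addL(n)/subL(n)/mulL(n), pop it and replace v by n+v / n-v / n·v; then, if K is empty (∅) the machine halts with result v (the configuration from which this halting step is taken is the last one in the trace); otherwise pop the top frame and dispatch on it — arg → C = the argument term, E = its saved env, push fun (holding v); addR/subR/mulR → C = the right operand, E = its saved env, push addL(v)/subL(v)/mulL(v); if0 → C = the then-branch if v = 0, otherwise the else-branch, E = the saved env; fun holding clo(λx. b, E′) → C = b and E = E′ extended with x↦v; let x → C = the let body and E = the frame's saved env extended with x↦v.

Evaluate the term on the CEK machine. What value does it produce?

t=0: [C=(let u = ((λu. ((λx. 5) -4)) (if0 2 then -4 else 4)) in ((-3 - u) + (let y = 4 in u))) | E=∅ | K=∅]
t=1: [C=((λu. ((λx. 5) -4)) (if0 2 then -4 else 4)) | E=∅ | K=[let u]]
t=2: [C=(λu. ((λx. 5) -4)) | E=∅ | K=[arg :: let u]]
t=3: [C=(if0 2 then -4 else 4) | E=∅ | K=[fun :: let u]]
t=4: [C=2 | E=∅ | K=[if0 :: fun :: let u]]
t=5: [C=4 | E=∅ | K=[fun :: let u]]
t=6: [C=((λx. 5) -4) | E={u↦4} | K=[let u]]
t=7: [C=(λx. 5) | E={u↦4} | K=[arg :: let u]]
t=8: [C=-4 | E={u↦4} | K=[fun :: let u]]
t=9: [C=5 | E={x↦-4, u↦4} | K=[let u]]
t=10: [C=((-3 - u) + (let y = 4 in u)) | E={u↦5} | K=∅]
t=11: [C=(-3 - u) | E={u↦5} | K=[addR]]
t=12: [C=-3 | E={u↦5} | K=[subR :: addR]]
t=13: [C=u | E={u↦5} | K=[subL(-3) :: addR]]
t=14: [C=(let y = 4 in u) | E={u↦5} | K=[addL(-8)]]
t=15: [C=4 | E={u↦5} | K=[let y :: addL(-8)]]
t=16: [C=u | E={y↦4, u↦5} | K=[addL(-8)]]
→ final value -3

Answer: -3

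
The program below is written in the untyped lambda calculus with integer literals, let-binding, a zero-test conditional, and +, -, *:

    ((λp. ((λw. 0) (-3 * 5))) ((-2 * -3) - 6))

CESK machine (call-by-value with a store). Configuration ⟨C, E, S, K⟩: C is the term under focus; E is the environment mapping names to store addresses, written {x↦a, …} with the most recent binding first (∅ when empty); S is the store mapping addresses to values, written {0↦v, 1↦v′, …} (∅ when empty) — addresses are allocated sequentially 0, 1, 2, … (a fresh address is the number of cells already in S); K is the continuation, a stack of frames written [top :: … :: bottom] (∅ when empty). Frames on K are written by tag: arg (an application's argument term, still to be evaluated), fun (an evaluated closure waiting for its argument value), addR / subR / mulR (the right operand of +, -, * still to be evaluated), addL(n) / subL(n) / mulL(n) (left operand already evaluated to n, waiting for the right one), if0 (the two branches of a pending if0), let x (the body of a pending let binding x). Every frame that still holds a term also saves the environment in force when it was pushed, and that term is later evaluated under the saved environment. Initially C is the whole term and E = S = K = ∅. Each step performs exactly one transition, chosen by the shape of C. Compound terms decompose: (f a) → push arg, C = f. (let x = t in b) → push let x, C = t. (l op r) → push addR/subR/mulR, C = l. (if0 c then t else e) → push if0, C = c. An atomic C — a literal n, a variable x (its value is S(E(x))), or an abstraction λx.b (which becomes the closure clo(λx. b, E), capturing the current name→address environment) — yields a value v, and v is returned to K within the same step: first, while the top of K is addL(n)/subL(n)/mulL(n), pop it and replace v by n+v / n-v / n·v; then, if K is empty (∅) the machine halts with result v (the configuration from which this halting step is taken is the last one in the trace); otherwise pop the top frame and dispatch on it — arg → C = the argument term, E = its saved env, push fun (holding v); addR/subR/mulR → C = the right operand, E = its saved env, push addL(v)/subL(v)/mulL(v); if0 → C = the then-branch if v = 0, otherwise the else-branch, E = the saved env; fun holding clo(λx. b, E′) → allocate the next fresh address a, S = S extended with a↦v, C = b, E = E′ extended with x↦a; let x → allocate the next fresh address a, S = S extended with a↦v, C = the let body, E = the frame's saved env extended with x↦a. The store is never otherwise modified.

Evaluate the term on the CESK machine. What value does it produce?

t=0: <C=((λp. ((λw. 0) (-3 * 5))) ((-2 * -3) - 6)), E=∅, S=∅, K=∅>
t=1: <C=(λp. ((λw. 0) (-3 * 5))), E=∅, S=∅, K=[arg]>
t=2: <C=((-2 * -3) - 6), E=∅, S=∅, K=[fun]>
t=3: <C=(-2 * -3), E=∅, S=∅, K=[subR :: fun]>
t=4: <C=-2, E=∅, S=∅, K=[mulR :: subR :: fun]>
t=5: <C=-3, E=∅, S=∅, K=[mulL(-2) :: subR :: fun]>
t=6: <C=6, E=∅, S=∅, K=[subL(6) :: fun]>
t=7: <C=((λw. 0) (-3 * 5)), E={p↦0}, S={0↦0}, K=∅>
t=8: <C=(λw. 0), E={p↦0}, S={0↦0}, K=[arg]>
t=9: <C=(-3 * 5), E={p↦0}, S={0↦0}, K=[fun]>
t=10: <C=-3, E={p↦0}, S={0↦0}, K=[mulR :: fun]>
t=11: <C=5, E={p↦0}, S={0↦0}, K=[mulL(-3) :: fun]>
t=12: <C=0, E={w↦1, p↦0}, S={0↦0, 1↦-15}, K=∅>
→ final value 0

Answer: 0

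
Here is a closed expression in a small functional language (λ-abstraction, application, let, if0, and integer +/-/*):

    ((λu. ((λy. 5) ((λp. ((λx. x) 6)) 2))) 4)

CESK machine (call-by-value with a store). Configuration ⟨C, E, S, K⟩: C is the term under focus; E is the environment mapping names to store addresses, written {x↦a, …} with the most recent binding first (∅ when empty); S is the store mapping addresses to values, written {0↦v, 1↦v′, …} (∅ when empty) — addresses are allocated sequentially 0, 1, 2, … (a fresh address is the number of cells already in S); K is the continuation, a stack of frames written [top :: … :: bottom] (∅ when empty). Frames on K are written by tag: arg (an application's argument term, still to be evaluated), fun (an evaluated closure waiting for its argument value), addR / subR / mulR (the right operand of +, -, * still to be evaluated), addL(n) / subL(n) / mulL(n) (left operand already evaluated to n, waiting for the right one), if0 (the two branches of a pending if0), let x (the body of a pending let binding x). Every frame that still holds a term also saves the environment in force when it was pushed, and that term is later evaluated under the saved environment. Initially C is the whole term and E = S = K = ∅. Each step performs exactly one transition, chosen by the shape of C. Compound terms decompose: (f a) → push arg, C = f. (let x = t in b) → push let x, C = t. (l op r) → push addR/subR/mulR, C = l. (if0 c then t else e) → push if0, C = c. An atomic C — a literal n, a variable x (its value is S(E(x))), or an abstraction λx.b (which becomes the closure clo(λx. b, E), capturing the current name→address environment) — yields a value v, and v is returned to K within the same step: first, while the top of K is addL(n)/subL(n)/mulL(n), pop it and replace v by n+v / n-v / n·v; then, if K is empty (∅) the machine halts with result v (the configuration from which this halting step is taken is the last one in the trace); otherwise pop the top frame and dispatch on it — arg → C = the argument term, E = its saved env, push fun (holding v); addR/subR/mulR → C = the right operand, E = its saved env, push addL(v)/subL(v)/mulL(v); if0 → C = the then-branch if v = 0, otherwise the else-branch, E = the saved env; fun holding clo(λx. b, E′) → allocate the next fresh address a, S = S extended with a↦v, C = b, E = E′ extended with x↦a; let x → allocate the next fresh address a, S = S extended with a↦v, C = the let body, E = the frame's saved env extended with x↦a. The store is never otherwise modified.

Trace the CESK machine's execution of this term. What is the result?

Answer: 5

Execution trace:
t=0: <C=((λu. ((λy. 5) ((λp. ((λx. x) 6)) 2))) 4), E=∅, S=∅, K=∅>
t=1: <C=(λu. ((λy. 5) ((λp. ((λx. x) 6)) 2))), E=∅, S=∅, K=[arg]>
t=2: <C=4, E=∅, S=∅, K=[fun]>
t=3: <C=((λy. 5) ((λp. ((λx. x) 6)) 2)), E={u↦0}, S={0↦4}, K=∅>
t=4: <C=(λy. 5), E={u↦0}, S={0↦4}, K=[arg]>
t=5: <C=((λp. ((λx. x) 6)) 2), E={u↦0}, S={0↦4}, K=[fun]>
t=6: <C=(λp. ((λx. x) 6)), E={u↦0}, S={0↦4}, K=[arg :: fun]>
t=7: <C=2, E={u↦0}, S={0↦4}, K=[fun :: fun]>
t=8: <C=((λx. x) 6), E={p↦1, u↦0}, S={0↦4, 1↦2}, K=[fun]>
t=9: <C=(λx. x), E={p↦1, u↦0}, S={0↦4, 1↦2}, K=[arg :: fun]>
t=10: <C=6, E={p↦1, u↦0}, S={0↦4, 1↦2}, K=[fun :: fun]>
t=11: <C=x, E={x↦2, p↦1, u↦0}, S={0↦4, 1↦2, 2↦6}, K=[fun]>
t=12: <C=5, E={y↦3, u↦0}, S={0↦4, 1↦2, 2↦6, 3↦6}, K=∅>
→ final value 5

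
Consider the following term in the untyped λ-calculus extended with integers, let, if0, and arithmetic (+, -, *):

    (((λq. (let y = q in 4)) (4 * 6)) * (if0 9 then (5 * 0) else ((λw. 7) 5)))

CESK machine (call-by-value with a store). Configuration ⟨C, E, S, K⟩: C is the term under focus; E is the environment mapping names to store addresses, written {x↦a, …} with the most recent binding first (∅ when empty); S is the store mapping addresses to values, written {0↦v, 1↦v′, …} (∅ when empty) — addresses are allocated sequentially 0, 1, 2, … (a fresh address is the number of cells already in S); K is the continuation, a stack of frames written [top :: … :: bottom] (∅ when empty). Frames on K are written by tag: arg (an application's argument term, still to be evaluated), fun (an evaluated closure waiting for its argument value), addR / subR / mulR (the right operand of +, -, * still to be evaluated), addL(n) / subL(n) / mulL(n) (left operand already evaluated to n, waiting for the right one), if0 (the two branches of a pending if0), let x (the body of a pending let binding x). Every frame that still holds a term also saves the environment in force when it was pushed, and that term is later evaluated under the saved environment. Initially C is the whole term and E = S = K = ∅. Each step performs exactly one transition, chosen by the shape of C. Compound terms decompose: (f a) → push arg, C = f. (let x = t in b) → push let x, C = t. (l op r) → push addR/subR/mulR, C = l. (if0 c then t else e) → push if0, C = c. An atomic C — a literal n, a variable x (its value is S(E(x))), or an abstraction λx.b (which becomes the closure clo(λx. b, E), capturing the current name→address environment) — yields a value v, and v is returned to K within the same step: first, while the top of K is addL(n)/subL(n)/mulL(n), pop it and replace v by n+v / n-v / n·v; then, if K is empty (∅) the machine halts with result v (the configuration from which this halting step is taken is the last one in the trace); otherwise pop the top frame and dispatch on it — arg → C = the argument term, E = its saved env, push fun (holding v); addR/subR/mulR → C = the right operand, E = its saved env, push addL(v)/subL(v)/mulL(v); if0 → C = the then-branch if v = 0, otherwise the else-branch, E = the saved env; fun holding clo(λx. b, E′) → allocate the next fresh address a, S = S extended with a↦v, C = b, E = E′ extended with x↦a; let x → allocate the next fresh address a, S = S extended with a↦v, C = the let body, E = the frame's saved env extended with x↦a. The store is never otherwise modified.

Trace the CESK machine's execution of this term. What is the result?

step 0: [C=(((λq. (let y = q in 4)) (4 * 6)) * (if0 9 then (5 * 0) else ((λw. 7) 5))) | E=∅ | S=∅ | K=∅]
step 1: [C=((λq. (let y = q in 4)) (4 * 6)) | E=∅ | S=∅ | K=[mulR]]
step 2: [C=(λq. (let y = q in 4)) | E=∅ | S=∅ | K=[arg :: mulR]]
step 3: [C=(4 * 6) | E=∅ | S=∅ | K=[fun :: mulR]]
step 4: [C=4 | E=∅ | S=∅ | K=[mulR :: fun :: mulR]]
step 5: [C=6 | E=∅ | S=∅ | K=[mulL(4) :: fun :: mulR]]
step 6: [C=(let y = q in 4) | E={q↦0} | S={0↦24} | K=[mulR]]
step 7: [C=q | E={q↦0} | S={0↦24} | K=[let y :: mulR]]
step 8: [C=4 | E={y↦1, q↦0} | S={0↦24, 1↦24} | K=[mulR]]
step 9: [C=(if0 9 then (5 * 0) else ((λw. 7) 5)) | E=∅ | S={0↦24, 1↦24} | K=[mulL(4)]]
step 10: [C=9 | E=∅ | S={0↦24, 1↦24} | K=[if0 :: mulL(4)]]
step 11: [C=((λw. 7) 5) | E=∅ | S={0↦24, 1↦24} | K=[mulL(4)]]
step 12: [C=(λw. 7) | E=∅ | S={0↦24, 1↦24} | K=[arg :: mulL(4)]]
step 13: [C=5 | E=∅ | S={0↦24, 1↦24} | K=[fun :: mulL(4)]]
step 14: [C=7 | E={w↦2} | S={0↦24, 1↦24, 2↦5} | K=[mulL(4)]]
→ final value 28

Answer: 28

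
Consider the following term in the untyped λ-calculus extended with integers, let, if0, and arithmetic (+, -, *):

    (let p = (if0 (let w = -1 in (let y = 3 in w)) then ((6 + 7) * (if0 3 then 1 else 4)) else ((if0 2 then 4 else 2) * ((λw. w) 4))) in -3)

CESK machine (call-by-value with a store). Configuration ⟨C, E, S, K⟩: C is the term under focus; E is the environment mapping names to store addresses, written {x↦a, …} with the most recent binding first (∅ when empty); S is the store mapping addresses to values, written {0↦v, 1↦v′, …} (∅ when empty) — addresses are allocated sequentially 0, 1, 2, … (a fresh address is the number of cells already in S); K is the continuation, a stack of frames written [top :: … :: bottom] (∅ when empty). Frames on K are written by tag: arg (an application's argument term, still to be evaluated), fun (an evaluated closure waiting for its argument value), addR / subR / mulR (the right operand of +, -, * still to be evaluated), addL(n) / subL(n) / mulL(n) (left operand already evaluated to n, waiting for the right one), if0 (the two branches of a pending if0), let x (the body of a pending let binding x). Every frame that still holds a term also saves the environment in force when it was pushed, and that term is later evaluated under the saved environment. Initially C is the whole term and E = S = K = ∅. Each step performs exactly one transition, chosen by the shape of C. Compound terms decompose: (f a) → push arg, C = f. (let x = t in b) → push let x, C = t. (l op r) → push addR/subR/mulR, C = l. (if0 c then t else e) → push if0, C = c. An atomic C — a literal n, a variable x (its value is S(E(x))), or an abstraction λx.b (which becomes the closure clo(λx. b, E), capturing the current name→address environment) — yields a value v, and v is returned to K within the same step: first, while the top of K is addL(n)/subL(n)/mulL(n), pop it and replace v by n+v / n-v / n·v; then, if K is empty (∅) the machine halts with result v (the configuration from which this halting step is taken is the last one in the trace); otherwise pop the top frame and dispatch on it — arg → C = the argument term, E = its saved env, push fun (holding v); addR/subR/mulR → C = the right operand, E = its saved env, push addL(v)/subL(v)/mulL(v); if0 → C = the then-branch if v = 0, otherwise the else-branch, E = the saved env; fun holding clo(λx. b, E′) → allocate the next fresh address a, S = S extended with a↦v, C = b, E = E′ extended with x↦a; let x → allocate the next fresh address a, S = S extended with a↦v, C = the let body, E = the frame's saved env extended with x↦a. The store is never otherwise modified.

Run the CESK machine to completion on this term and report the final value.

Answer: -3

Derivation:
t=0: ⟨C=(let p = (if0 (let w = -1 in (let y = 3 in w)) then ((6 + 7) * (if0 3 then 1 else 4)) else ((if0 2 then 4 else 2) * ((λw. w) 4))) in -3); E=∅; S=∅; K=∅⟩
t=1: ⟨C=(if0 (let w = -1 in (let y = 3 in w)) then ((6 + 7) * (if0 3 then 1 else 4)) else ((if0 2 then 4 else 2) * ((λw. w) 4))); E=∅; S=∅; K=[let p]⟩
t=2: ⟨C=(let w = -1 in (let y = 3 in w)); E=∅; S=∅; K=[if0 :: let p]⟩
t=3: ⟨C=-1; E=∅; S=∅; K=[let w :: if0 :: let p]⟩
t=4: ⟨C=(let y = 3 in w); E={w↦0}; S={0↦-1}; K=[if0 :: let p]⟩
t=5: ⟨C=3; E={w↦0}; S={0↦-1}; K=[let y :: if0 :: let p]⟩
t=6: ⟨C=w; E={y↦1, w↦0}; S={0↦-1, 1↦3}; K=[if0 :: let p]⟩
t=7: ⟨C=((if0 2 then 4 else 2) * ((λw. w) 4)); E=∅; S={0↦-1, 1↦3}; K=[let p]⟩
t=8: ⟨C=(if0 2 then 4 else 2); E=∅; S={0↦-1, 1↦3}; K=[mulR :: let p]⟩
t=9: ⟨C=2; E=∅; S={0↦-1, 1↦3}; K=[if0 :: mulR :: let p]⟩
t=10: ⟨C=2; E=∅; S={0↦-1, 1↦3}; K=[mulR :: let p]⟩
t=11: ⟨C=((λw. w) 4); E=∅; S={0↦-1, 1↦3}; K=[mulL(2) :: let p]⟩
t=12: ⟨C=(λw. w); E=∅; S={0↦-1, 1↦3}; K=[arg :: mulL(2) :: let p]⟩
t=13: ⟨C=4; E=∅; S={0↦-1, 1↦3}; K=[fun :: mulL(2) :: let p]⟩
t=14: ⟨C=w; E={w↦2}; S={0↦-1, 1↦3, 2↦4}; K=[mulL(2) :: let p]⟩
t=15: ⟨C=-3; E={p↦3}; S={0↦-1, 1↦3, 2↦4, 3↦8}; K=∅⟩
→ final value -3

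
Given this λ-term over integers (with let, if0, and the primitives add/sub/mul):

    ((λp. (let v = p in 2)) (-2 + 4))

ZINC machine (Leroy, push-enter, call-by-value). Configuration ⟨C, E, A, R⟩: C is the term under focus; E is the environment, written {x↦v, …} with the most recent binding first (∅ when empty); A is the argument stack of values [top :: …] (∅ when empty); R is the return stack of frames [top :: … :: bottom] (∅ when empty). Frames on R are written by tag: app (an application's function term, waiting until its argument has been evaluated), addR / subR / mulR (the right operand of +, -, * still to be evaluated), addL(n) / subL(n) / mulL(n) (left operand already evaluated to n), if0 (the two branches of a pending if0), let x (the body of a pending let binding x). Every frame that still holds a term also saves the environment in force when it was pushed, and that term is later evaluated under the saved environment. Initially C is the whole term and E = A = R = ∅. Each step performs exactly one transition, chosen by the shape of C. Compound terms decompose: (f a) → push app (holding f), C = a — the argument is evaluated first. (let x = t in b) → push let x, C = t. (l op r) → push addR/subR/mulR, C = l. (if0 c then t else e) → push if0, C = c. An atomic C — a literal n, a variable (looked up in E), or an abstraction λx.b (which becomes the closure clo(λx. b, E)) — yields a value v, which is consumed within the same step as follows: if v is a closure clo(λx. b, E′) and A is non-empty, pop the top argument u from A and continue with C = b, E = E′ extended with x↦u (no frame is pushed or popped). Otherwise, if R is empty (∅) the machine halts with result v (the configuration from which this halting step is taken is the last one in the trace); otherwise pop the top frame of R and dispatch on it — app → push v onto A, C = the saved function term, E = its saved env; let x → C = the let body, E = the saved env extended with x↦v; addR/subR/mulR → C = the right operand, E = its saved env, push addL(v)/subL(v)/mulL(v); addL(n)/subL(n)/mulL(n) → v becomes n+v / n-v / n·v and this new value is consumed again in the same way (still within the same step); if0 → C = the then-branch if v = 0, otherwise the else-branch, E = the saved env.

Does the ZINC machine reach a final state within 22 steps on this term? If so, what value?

Answer: 2

Derivation:
step 0: <C=((λp. (let v = p in 2)) (-2 + 4)), E=∅, A=∅, R=∅>
step 1: <C=(-2 + 4), E=∅, A=∅, R=[app]>
step 2: <C=-2, E=∅, A=∅, R=[addR :: app]>
step 3: <C=4, E=∅, A=∅, R=[addL(-2) :: app]>
step 4: <C=(λp. (let v = p in 2)), E=∅, A=[2], R=∅>
step 5: <C=(let v = p in 2), E={p↦2}, A=∅, R=∅>
step 6: <C=p, E={p↦2}, A=∅, R=[let v]>
step 7: <C=2, E={v↦2, p↦2}, A=∅, R=∅>
→ final value 2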